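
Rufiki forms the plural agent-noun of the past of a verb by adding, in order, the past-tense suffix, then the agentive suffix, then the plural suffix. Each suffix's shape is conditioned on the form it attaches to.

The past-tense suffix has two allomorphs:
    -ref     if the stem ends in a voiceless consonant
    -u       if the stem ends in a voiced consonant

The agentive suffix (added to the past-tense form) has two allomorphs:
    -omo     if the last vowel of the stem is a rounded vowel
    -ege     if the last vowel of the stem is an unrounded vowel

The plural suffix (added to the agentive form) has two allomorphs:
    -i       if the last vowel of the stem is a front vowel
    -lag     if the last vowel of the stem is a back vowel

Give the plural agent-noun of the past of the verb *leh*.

lehrefegei

Since the final consonant of *leh* is /h/ (voiceless), it takes -ref, giving *lehref*.
Since the last vowel of the past-tense form *lehref* is /e/ (an unrounded vowel), it takes -ege, giving *lehrefege*.
The agentive form *lehrefege*: last vowel = /e/, a front vowel → -i → *lehrefegei*.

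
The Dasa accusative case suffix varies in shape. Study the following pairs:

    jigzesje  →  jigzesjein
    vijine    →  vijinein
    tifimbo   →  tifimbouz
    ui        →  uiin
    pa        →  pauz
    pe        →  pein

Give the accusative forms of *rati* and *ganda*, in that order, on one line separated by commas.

The pattern is front/back vowel harmony: -in when the last vowel of the stem is a front vowel (*jigzesje*, *vijine*, *ui*, *pe*); -uz when the last vowel of the stem is a back vowel (*tifimbo*, *pa*).
*rati* — last vowel /i/ (a front vowel) → -in → *ratiin*.
The last vowel of *ganda* is /a/, which is a back vowel, so the suffix is -uz, giving *gandauz*.

ratiin, gandauz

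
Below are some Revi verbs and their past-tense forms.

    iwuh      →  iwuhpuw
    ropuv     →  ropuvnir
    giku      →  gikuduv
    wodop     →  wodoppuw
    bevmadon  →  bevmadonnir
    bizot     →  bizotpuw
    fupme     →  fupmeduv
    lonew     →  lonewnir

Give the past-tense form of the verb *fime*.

fimeduv

Looking at the final sound of each stem: -puw when the stem ends in a voiceless consonant (*iwuh*, *wodop*, *bizot*); -nir when the stem ends in a voiced consonant (*ropuv*, *bevmadon*, *lonew*); -duv when the stem ends in a vowel (*giku*, *fupme*).
*fime* — final sound /e/ (a vowel) → -duv → *fimeduv*.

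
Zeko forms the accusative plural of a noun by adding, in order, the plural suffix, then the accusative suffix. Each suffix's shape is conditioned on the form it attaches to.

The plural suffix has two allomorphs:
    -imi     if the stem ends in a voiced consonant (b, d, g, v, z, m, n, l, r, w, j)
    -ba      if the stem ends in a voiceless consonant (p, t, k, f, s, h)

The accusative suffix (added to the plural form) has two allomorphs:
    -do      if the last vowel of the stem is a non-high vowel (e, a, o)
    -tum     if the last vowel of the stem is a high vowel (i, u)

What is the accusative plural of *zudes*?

*zudes* — final consonant /s/ (voiceless) → -ba → *zudesba*.
The plural form *zudesba*: last vowel = /a/, a non-high vowel → -do → *zudesbado*.

zudesbado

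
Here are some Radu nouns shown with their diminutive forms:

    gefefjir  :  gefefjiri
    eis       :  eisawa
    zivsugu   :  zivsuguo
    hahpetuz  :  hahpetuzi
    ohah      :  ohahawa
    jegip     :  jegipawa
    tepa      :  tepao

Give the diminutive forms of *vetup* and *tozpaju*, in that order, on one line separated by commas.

vetupawa, tozpajuo

The pattern is voicing of the final sound: -awa when the stem ends in a voiceless consonant (*eis*, *ohah*, *jegip*); -i when the stem ends in a voiced consonant (*gefefjir*, *hahpetuz*); -o when the stem ends in a vowel (*zivsugu*, *tepa*).
Since the final sound of *vetup* is /p/ (a voiceless consonant), it takes -awa, giving *vetupawa*.
Since the final sound of *tozpaju* is /u/ (a vowel), it takes -o, giving *tozpajuo*.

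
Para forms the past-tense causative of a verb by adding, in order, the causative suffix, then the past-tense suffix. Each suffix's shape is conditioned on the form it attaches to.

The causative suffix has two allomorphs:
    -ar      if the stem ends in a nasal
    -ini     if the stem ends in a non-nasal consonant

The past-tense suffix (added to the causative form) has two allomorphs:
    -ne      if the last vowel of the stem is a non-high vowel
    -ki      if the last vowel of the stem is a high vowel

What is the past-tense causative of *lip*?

*lip*: final consonant = /p/, non-nasal → -ini → *lipini*.
The causative form *lipini* — last vowel /i/ (a high vowel) → -ki → *lipiniki*.

lipiniki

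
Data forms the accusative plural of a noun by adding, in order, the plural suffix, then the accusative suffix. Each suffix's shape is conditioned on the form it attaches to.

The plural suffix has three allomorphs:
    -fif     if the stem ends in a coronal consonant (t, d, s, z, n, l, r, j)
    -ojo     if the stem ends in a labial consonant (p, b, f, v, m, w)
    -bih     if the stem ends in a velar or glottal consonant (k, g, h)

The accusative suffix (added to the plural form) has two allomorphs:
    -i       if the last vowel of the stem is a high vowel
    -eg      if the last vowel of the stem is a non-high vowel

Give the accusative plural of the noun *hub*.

Since the final consonant of *hub* is /b/ (labial), it takes -ojo, giving *hubojo*.
The plural form *hubojo*: last vowel = /o/, a non-high vowel → -eg → *hubojoeg*.

hubojoeg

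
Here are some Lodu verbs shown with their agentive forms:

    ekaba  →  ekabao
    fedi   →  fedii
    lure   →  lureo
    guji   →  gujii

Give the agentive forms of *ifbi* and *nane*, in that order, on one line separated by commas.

The pattern is height harmony: -i when the last vowel of the stem is a high vowel (*fedi*, *guji*); -o when the last vowel of the stem is a non-high vowel (*ekaba*, *lure*).
*ifbi* — last vowel /i/ (a high vowel) → -i → *ifbii*.
*nane* — last vowel /e/ (a non-high vowel) → -o → *naneo*.

ifbii, naneo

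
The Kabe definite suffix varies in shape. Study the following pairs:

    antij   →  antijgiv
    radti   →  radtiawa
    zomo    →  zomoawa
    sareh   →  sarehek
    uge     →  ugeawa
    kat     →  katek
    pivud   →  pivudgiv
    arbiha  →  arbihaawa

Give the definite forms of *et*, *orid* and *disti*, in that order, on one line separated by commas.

The suffix is conditioned by the final sound: -ek when the stem ends in a voiceless consonant (*sareh*, *kat*); -giv when the stem ends in a voiced consonant (*antij*, *pivud*); -awa when the stem ends in a vowel (*radti*, *zomo*, *uge*, *arbiha*).
The final sound of *et* is /t/, which is a voiceless consonant, so the suffix is -ek, giving *etek*.
*orid*: final sound = /d/, a voiced consonant → -giv → *oridgiv*.
*disti* — final sound /i/ (a vowel) → -awa → *distiawa*.

etek, oridgiv, distiawa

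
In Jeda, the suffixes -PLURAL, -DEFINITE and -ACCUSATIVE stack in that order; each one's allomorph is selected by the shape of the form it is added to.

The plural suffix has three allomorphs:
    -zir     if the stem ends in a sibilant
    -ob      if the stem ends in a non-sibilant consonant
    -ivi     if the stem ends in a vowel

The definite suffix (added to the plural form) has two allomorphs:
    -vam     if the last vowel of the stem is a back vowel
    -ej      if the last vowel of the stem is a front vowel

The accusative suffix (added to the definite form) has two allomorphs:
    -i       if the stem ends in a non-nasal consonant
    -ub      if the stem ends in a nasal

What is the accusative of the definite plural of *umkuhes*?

The final sound of *umkuhes* is /s/, which is a sibilant, so the plural suffix is -zir, giving *umkuheszir*.
Since the last vowel of the plural form *umkuheszir* is /i/ (a front vowel), it takes -ej, giving *umkuheszirej*.
The final consonant of the definite form *umkuheszirej* is /j/, which is non-nasal, so the accusative suffix is -i, giving *umkuheszireji*.

umkuheszireji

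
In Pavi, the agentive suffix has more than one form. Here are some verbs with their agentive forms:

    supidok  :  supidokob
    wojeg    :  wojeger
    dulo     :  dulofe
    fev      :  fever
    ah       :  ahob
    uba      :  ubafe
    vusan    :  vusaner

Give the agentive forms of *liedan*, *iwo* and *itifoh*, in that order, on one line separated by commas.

The alternation tracks the final sound of the stem — -ob when the stem ends in a voiceless consonant (*supidok*, *ah*); -er when the stem ends in a voiced consonant (*wojeg*, *fev*, *vusan*); -fe when the stem ends in a vowel (*dulo*, *uba*).
The final sound of *liedan* is /n/, which is a voiced consonant, so the suffix is -er, giving *liedaner*.
Since the final sound of *iwo* is /o/ (a vowel), it takes -fe, giving *iwofe*.
Since the final sound of *itifoh* is /h/ (a voiceless consonant), it takes -ob, giving *itifohob*.

liedaner, iwofe, itifohob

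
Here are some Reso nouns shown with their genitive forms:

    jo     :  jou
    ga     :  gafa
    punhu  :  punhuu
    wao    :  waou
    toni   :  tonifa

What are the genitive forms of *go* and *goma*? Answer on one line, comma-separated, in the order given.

gou, gomafa

Looking at the last vowel of each stem: -u when the last vowel of the stem is a rounded vowel (*jo*, *punhu*, *wao*); -fa when the last vowel of the stem is an unrounded vowel (*ga*, *toni*).
*go*: last vowel = /o/, a rounded vowel → -u → *gou*.
Since the last vowel of *goma* is /a/ (an unrounded vowel), it takes -fa, giving *gomafa*.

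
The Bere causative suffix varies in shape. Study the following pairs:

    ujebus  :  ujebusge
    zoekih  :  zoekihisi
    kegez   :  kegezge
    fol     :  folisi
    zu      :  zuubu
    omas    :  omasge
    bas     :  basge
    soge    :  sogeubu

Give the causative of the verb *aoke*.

aokeubu

Looking at the final sound of each stem: -ge when the stem ends in a sibilant (*ujebus*, *kegez*, *omas*, *bas*); -isi when the stem ends in a non-sibilant consonant (*zoekih*, *fol*); -ubu when the stem ends in a vowel (*zu*, *soge*).
The final sound of *aoke* is /e/, which is a vowel, so the suffix is -ubu, giving *aokeubu*.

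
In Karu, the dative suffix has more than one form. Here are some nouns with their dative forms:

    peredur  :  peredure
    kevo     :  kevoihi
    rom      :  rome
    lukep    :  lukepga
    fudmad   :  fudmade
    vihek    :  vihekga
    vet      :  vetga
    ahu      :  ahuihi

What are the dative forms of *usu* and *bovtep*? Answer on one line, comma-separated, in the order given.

The suffix is conditioned by the final sound: -ga when the stem ends in a voiceless consonant (*lukep*, *vihek*, *vet*); -e when the stem ends in a voiced consonant (*peredur*, *rom*, *fudmad*); -ihi when the stem ends in a vowel (*kevo*, *ahu*).
Since the final sound of *usu* is /u/ (a vowel), it takes -ihi, giving *usuihi*.
Since the final sound of *bovtep* is /p/ (a voiceless consonant), it takes -ga, giving *bovtepga*.

usuihi, bovtepga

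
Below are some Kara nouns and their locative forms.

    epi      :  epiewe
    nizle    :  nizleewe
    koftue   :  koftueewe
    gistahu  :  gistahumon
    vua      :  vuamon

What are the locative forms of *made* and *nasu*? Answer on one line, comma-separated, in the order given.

madeewe, nasumon

The suffix is conditioned by the last vowel: -ewe when the last vowel of the stem is a front vowel (*epi*, *nizle*, *koftue*); -mon when the last vowel of the stem is a back vowel (*gistahu*, *vua*).
*made* — last vowel /e/ (a front vowel) → -ewe → *madeewe*.
Since the last vowel of *nasu* is /u/ (a back vowel), it takes -mon, giving *nasumon*.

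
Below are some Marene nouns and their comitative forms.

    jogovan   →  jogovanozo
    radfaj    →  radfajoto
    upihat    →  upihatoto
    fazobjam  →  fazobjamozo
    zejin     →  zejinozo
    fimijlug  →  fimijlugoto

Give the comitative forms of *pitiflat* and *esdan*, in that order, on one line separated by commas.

The alternation tracks the final consonant of the stem — -ozo when the stem ends in a nasal (*jogovan*, *fazobjam*, *zejin*); -oto when the stem ends in a non-nasal consonant (*radfaj*, *upihat*, *fimijlug*).
*pitiflat* — final consonant /t/ (non-nasal) → -oto → *pitiflatoto*.
Since the final consonant of *esdan* is /n/ (a nasal), it takes -ozo, giving *esdanozo*.

pitiflatoto, esdanozo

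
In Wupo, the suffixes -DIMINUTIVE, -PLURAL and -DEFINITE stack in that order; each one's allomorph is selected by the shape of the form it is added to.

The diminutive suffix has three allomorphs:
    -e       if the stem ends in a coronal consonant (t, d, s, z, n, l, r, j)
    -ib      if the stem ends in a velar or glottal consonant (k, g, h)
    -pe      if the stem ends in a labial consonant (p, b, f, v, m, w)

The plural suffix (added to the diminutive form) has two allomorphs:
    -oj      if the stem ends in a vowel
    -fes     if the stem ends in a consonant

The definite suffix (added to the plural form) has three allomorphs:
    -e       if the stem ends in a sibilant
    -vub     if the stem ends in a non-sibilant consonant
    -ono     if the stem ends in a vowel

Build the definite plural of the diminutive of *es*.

Since the final consonant of *es* is /s/ (coronal), it takes -e, giving *ese*.
The diminutive form *ese* — final sound /e/ (a vowel) → -oj → *eseoj*.
The plural form *eseoj*: final sound = /j/, a non-sibilant consonant → -vub → *eseojvub*.

eseojvub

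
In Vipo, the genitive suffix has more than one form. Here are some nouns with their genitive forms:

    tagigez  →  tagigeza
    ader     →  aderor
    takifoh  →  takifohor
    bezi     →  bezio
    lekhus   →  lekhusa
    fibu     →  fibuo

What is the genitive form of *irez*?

Looking at the final sound of each stem: -a when the stem ends in a sibilant (*tagigez*, *lekhus*); -or when the stem ends in a non-sibilant consonant (*ader*, *takifoh*); -o when the stem ends in a vowel (*bezi*, *fibu*).
The final sound of *irez* is /z/, which is a sibilant, so the suffix is -a, giving *ireza*.

ireza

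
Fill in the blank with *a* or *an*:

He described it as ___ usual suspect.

a

The indefinite article is chosen by the initial *sound* of the following word, not its spelling.
*usual* begins with the sound /juː/ (u pronounced /juː/) — a consonant sound.
So the article is *a*: He described it as a usual suspect.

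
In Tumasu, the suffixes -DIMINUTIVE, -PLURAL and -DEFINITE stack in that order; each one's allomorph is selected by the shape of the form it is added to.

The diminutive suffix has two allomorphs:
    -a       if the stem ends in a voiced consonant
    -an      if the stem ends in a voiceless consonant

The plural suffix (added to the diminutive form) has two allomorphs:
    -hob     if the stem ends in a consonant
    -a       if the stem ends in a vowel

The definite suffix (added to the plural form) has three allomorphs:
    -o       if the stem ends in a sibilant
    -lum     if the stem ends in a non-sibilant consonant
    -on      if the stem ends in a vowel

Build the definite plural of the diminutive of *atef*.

*atef* — final consonant /f/ (voiceless) → -an → *atefan*.
The diminutive form *atefan*: final sound = /n/, a consonant → -hob → *atefanhob*.
The final sound of the plural form *atefanhob* is /b/, which is a non-sibilant consonant, so the definite suffix is -lum, giving *atefanhoblum*.

atefanhoblum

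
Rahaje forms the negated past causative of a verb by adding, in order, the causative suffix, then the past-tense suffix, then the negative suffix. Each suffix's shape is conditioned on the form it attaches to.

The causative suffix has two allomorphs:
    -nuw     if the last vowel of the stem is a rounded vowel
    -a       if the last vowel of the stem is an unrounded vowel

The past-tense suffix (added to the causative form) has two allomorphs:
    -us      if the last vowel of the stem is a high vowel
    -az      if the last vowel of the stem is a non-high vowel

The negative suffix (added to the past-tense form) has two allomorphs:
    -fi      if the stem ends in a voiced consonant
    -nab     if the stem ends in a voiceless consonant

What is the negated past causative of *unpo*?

*unpo*: last vowel = /o/, a rounded vowel → -nuw → *unponuw*.
The causative form *unponuw* — last vowel /u/ (a high vowel) → -us → *unponuwus*.
Since the final consonant of the past-tense form *unponuwus* is /s/ (voiceless), it takes -nab, giving *unponuwusnab*.

unponuwusnab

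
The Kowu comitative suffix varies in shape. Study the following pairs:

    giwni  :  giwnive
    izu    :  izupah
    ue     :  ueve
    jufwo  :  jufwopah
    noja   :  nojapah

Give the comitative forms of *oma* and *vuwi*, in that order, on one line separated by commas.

The alternation tracks the last vowel of the stem — -ve when the last vowel of the stem is a front vowel (*giwni*, *ue*); -pah when the last vowel of the stem is a back vowel (*izu*, *jufwo*, *noja*).
*oma* — last vowel /a/ (a back vowel) → -pah → *omapah*.
The last vowel of *vuwi* is /i/, which is a front vowel, so the suffix is -ve, giving *vuwive*.

omapah, vuwive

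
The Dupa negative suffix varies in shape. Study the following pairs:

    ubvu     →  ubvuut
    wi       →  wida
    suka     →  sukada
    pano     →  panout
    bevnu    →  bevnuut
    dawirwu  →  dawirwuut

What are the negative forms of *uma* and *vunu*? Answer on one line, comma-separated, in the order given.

umada, vunuut

Looking at the last vowel of each stem: -ut when the last vowel of the stem is a rounded vowel (*ubvu*, *pano*, *bevnu*, *dawirwu*); -da when the last vowel of the stem is an unrounded vowel (*wi*, *suka*).
*uma*: last vowel = /a/, an unrounded vowel → -da → *umada*.
*vunu* — last vowel /u/ (a rounded vowel) → -ut → *vunuut*.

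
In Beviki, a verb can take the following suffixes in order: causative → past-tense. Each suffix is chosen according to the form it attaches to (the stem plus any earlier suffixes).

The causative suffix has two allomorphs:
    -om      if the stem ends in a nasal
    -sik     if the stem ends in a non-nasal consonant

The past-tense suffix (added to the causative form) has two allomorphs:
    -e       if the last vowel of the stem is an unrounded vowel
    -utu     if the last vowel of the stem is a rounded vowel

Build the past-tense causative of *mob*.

mobsike

*mob*: final consonant = /b/, non-nasal → -sik → *mobsik*.
The causative form *mobsik*: last vowel = /i/, an unrounded vowel → -e → *mobsike*.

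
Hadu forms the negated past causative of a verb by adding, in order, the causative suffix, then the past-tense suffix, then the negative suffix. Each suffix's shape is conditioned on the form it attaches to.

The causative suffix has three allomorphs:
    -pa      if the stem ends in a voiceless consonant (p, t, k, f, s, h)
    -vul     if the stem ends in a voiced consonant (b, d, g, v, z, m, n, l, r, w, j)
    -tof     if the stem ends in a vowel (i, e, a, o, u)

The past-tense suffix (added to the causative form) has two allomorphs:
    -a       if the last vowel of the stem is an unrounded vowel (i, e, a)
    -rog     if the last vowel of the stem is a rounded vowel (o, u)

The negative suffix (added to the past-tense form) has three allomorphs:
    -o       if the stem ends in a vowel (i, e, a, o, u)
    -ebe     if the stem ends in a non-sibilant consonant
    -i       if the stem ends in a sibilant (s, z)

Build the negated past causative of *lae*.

*lae* — final sound /e/ (a vowel) → -tof → *laetof*.
Since the last vowel of the causative form *laetof* is /o/ (a rounded vowel), it takes -rog, giving *laetofrog*.
The past-tense form *laetofrog* — final sound /g/ (a non-sibilant consonant) → -ebe → *laetofrogebe*.

laetofrogebe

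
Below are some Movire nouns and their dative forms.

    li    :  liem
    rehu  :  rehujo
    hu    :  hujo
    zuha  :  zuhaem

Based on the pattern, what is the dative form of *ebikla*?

ebiklaem

The pattern is rounding harmony: -jo when the last vowel of the stem is a rounded vowel (*rehu*, *hu*); -em when the last vowel of the stem is an unrounded vowel (*li*, *zuha*).
*ebikla*: last vowel = /a/, an unrounded vowel → -em → *ebiklaem*.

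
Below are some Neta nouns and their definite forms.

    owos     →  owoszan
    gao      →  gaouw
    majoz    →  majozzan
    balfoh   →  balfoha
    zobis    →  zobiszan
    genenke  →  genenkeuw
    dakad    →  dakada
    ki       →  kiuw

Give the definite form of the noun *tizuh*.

tizuha

The alternation tracks the final sound of the stem — -zan when the stem ends in a sibilant (*owos*, *majoz*, *zobis*); -a when the stem ends in a non-sibilant consonant (*balfoh*, *dakad*); -uw when the stem ends in a vowel (*gao*, *genenke*, *ki*).
Since the final sound of *tizuh* is /h/ (a non-sibilant consonant), it takes -a, giving *tizuha*.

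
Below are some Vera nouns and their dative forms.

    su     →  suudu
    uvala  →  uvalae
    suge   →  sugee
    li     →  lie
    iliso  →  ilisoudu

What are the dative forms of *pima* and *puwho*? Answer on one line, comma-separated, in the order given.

The suffix is conditioned by the last vowel: -udu when the last vowel of the stem is a rounded vowel (*su*, *iliso*); -e when the last vowel of the stem is an unrounded vowel (*uvala*, *suge*, *li*).
The last vowel of *pima* is /a/, which is an unrounded vowel, so the suffix is -e, giving *pimae*.
Since the last vowel of *puwho* is /o/ (a rounded vowel), it takes -udu, giving *puwhoudu*.

pimae, puwhoudu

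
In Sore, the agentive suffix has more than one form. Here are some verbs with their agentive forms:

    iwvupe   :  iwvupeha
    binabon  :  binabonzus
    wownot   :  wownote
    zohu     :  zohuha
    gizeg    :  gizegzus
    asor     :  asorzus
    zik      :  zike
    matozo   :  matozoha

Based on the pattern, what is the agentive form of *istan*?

Looking at the final sound of each stem: -e when the stem ends in a voiceless consonant (*wownot*, *zik*); -zus when the stem ends in a voiced consonant (*binabon*, *gizeg*, *asor*); -ha when the stem ends in a vowel (*iwvupe*, *zohu*, *matozo*).
Since the final sound of *istan* is /n/ (a voiced consonant), it takes -zus, giving *istanzus*.

istanzus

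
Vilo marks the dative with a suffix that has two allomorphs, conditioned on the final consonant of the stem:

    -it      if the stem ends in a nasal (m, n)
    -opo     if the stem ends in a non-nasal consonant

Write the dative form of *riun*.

riunit

Since the final consonant of *riun* is /n/ (a nasal), it takes -it, giving *riunit*.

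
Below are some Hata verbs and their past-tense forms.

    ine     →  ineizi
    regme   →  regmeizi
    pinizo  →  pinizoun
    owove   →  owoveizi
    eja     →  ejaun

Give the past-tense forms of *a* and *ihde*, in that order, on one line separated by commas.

aun, ihdeizi

The pattern is front/back vowel harmony: -izi when the last vowel of the stem is a front vowel (*ine*, *regme*, *owove*); -un when the last vowel of the stem is a back vowel (*pinizo*, *eja*).
The last vowel of *a* is /a/, which is a back vowel, so the suffix is -un, giving *aun*.
*ihde*: last vowel = /e/, a front vowel → -izi → *ihdeizi*.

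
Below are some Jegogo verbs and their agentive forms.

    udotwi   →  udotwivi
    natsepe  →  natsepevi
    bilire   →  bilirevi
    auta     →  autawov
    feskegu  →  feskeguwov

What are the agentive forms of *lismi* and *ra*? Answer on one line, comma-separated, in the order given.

The suffix is conditioned by the last vowel: -vi when the last vowel of the stem is a front vowel (*udotwi*, *natsepe*, *bilire*); -wov when the last vowel of the stem is a back vowel (*auta*, *feskegu*).
Since the last vowel of *lismi* is /i/ (a front vowel), it takes -vi, giving *lismivi*.
The last vowel of *ra* is /a/, which is a back vowel, so the suffix is -wov, giving *rawov*.

lismivi, rawov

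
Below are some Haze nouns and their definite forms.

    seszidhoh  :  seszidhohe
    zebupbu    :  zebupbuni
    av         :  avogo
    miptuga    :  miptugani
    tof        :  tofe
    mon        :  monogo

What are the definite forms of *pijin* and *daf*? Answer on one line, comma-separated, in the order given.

pijinogo, dafe

The alternation tracks the final sound of the stem — -e when the stem ends in a voiceless consonant (*seszidhoh*, *tof*); -ogo when the stem ends in a voiced consonant (*av*, *mon*); -ni when the stem ends in a vowel (*zebupbu*, *miptuga*).
*pijin*: final sound = /n/, a voiced consonant → -ogo → *pijinogo*.
*daf* — final sound /f/ (a voiceless consonant) → -e → *dafe*.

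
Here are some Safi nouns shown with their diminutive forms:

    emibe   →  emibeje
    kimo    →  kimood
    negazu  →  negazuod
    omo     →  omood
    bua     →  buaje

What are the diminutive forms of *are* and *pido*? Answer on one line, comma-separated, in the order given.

areje, pidood

The pattern is rounding harmony: -od when the last vowel of the stem is a rounded vowel (*kimo*, *negazu*, *omo*); -je when the last vowel of the stem is an unrounded vowel (*emibe*, *bua*).
Since the last vowel of *are* is /e/ (an unrounded vowel), it takes -je, giving *areje*.
The last vowel of *pido* is /o/, which is a rounded vowel, so the suffix is -od, giving *pidood*.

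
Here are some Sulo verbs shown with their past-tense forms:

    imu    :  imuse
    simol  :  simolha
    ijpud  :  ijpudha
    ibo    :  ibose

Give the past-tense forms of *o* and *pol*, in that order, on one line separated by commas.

ose, polha

The alternation tracks the final sound of the stem — -ha when the stem ends in a consonant (*simol*, *ijpud*); -se when the stem ends in a vowel (*imu*, *ibo*).
The final sound of *o* is /o/, which is a vowel, so the suffix is -se, giving *ose*.
The final sound of *pol* is /l/, which is a consonant, so the suffix is -ha, giving *polha*.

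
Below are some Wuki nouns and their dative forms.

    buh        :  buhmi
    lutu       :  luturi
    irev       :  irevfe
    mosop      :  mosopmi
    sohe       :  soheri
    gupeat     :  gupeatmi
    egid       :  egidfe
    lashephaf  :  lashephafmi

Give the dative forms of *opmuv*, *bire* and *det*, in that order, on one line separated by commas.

The alternation tracks the final sound of the stem — -mi when the stem ends in a voiceless consonant (*buh*, *mosop*, *gupeat*, *lashephaf*); -fe when the stem ends in a voiced consonant (*irev*, *egid*); -ri when the stem ends in a vowel (*lutu*, *sohe*).
*opmuv*: final sound = /v/, a voiced consonant → -fe → *opmuvfe*.
Since the final sound of *bire* is /e/ (a vowel), it takes -ri, giving *bireri*.
The final sound of *det* is /t/, which is a voiceless consonant, so the suffix is -mi, giving *detmi*.

opmuvfe, bireri, detmi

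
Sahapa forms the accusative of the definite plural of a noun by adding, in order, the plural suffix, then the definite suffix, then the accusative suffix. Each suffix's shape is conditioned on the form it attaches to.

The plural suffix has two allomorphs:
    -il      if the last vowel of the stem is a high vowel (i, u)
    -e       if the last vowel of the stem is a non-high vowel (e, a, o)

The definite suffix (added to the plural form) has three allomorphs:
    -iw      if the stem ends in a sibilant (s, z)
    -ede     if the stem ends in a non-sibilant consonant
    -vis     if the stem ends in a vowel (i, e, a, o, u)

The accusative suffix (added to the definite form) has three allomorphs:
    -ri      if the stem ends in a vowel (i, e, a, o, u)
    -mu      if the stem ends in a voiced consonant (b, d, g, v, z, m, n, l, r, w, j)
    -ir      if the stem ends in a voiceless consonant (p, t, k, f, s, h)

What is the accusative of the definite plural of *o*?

*o*: last vowel = /o/, a non-high vowel → -e → *oe*.
The plural form *oe*: final sound = /e/, a vowel → -vis → *oevis*.
The final sound of the definite form *oevis* is /s/, which is a voiceless consonant, so the accusative suffix is -ir, giving *oevisir*.

oevisir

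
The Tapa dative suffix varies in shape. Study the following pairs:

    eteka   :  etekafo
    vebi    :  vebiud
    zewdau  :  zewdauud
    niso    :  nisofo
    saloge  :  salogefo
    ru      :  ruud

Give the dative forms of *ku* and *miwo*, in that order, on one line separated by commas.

The pattern is height harmony: -ud when the last vowel of the stem is a high vowel (*vebi*, *zewdau*, *ru*); -fo when the last vowel of the stem is a non-high vowel (*eteka*, *niso*, *saloge*).
*ku* — last vowel /u/ (a high vowel) → -ud → *kuud*.
*miwo*: last vowel = /o/, a non-high vowel → -fo → *miwofo*.

kuud, miwofo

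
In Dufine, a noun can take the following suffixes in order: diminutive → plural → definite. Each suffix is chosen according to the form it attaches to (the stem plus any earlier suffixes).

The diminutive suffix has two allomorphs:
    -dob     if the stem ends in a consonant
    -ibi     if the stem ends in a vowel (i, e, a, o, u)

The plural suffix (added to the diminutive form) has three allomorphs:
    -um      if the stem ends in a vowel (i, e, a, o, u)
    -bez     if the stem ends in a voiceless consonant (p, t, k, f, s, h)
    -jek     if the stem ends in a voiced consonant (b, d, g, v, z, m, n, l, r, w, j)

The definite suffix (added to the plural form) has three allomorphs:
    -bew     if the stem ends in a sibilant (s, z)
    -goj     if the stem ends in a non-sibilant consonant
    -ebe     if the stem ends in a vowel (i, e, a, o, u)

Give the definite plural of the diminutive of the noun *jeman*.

*jeman* — final sound /n/ (a consonant) → -dob → *jemandob*.
The diminutive form *jemandob* — final sound /b/ (a voiced consonant) → -jek → *jemandobjek*.
The plural form *jemandobjek* — final sound /k/ (a non-sibilant consonant) → -goj → *jemandobjekgoj*.

jemandobjekgoj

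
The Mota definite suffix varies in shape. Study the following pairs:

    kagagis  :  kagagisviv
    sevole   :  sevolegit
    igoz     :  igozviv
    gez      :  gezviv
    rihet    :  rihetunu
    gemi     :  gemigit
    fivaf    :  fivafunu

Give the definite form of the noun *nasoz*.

Looking at the final sound of each stem: -viv when the stem ends in a sibilant (*kagagis*, *igoz*, *gez*); -unu when the stem ends in a non-sibilant consonant (*rihet*, *fivaf*); -git when the stem ends in a vowel (*sevole*, *gemi*).
Since the final sound of *nasoz* is /z/ (a sibilant), it takes -viv, giving *nasozviv*.

nasozviv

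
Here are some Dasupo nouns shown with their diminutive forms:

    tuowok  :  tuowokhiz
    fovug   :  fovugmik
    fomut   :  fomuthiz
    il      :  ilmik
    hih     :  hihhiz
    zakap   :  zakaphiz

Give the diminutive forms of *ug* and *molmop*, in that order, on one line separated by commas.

ugmik, molmophiz

The alternation tracks the final consonant of the stem — -hiz when the stem ends in a voiceless consonant (*tuowok*, *fomut*, *hih*, *zakap*); -mik when the stem ends in a voiced consonant (*fovug*, *il*).
*ug* — final consonant /g/ (voiced) → -mik → *ugmik*.
The final consonant of *molmop* is /p/, which is voiceless, so the suffix is -hiz, giving *molmophiz*.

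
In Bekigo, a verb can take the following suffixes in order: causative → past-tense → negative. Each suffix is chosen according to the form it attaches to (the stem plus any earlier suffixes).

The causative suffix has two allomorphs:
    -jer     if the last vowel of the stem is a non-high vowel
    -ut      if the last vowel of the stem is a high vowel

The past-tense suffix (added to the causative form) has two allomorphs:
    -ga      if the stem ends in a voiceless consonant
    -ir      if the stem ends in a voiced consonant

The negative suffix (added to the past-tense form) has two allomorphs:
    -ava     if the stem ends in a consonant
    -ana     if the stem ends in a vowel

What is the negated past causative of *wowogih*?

*wowogih* — last vowel /i/ (a high vowel) → -ut → *wowogihut*.
Since the final consonant of the causative form *wowogihut* is /t/ (voiceless), it takes -ga, giving *wowogihutga*.
The past-tense form *wowogihutga*: final sound = /a/, a vowel → -ana → *wowogihutgaana*.

wowogihutgaana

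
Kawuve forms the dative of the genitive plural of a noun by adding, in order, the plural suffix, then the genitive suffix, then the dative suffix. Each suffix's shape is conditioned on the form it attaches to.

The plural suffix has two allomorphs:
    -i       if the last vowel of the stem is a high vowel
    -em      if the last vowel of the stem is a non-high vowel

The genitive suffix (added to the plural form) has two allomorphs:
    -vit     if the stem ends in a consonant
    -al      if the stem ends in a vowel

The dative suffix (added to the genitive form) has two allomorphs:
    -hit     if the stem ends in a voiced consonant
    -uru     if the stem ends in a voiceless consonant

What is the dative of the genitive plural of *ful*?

fulialhit

The last vowel of *ful* is /u/, which is a high vowel, so the plural suffix is -i, giving *fuli*.
The plural form *fuli*: final sound = /i/, a vowel → -al → *fulial*.
Since the final consonant of the genitive form *fulial* is /l/ (voiced), it takes -hit, giving *fulialhit*.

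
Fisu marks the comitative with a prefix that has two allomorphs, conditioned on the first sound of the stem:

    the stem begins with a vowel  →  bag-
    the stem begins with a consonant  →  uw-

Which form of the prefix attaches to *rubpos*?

*rubpos*: first sound = /r/, a consonant → uw-.

uw-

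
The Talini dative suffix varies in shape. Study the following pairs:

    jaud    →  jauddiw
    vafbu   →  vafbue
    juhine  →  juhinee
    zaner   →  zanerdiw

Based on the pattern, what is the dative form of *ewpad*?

ewpaddiw

The pattern is consonant vs. vowel: -diw when the stem ends in a consonant (*jaud*, *zaner*); -e when the stem ends in a vowel (*vafbu*, *juhine*).
*ewpad* — final sound /d/ (a consonant) → -diw → *ewpaddiw*.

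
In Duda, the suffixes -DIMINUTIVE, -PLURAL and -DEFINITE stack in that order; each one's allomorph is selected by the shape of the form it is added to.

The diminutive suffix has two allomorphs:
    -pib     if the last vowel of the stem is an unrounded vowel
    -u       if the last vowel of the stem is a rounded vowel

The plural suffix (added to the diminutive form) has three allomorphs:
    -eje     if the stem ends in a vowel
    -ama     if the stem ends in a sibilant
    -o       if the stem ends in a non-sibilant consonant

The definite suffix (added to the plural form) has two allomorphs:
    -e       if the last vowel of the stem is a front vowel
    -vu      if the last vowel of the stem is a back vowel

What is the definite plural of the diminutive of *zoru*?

The last vowel of *zoru* is /u/, which is a rounded vowel, so the diminutive suffix is -u, giving *zoruu*.
The final sound of the diminutive form *zoruu* is /u/, which is a vowel, so the plural suffix is -eje, giving *zoruueje*.
Since the last vowel of the plural form *zoruueje* is /e/ (a front vowel), it takes -e, giving *zoruuejee*.

zoruuejee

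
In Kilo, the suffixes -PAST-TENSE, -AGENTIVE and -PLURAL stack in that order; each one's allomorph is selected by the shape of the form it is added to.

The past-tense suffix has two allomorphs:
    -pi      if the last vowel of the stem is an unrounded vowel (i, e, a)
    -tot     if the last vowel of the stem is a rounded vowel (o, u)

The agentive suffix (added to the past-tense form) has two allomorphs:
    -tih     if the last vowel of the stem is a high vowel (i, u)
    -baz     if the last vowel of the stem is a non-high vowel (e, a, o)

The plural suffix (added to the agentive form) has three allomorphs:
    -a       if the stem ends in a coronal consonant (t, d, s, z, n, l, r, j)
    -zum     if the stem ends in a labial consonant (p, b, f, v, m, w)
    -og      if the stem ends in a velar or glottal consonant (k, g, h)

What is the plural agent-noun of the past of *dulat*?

*dulat* — last vowel /a/ (an unrounded vowel) → -pi → *dulatpi*.
The past-tense form *dulatpi*: last vowel = /i/, a high vowel → -tih → *dulatpitih*.
Since the final consonant of the agentive form *dulatpitih* is /h/ (velar/glottal), it takes -og, giving *dulatpitihog*.

dulatpitihog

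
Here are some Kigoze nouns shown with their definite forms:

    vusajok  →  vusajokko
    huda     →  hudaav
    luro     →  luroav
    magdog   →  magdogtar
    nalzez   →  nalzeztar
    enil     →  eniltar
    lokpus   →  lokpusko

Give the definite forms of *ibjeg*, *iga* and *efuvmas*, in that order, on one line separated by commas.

Looking at the final sound of each stem: -ko when the stem ends in a voiceless consonant (*vusajok*, *lokpus*); -tar when the stem ends in a voiced consonant (*magdog*, *nalzez*, *enil*); -av when the stem ends in a vowel (*huda*, *luro*).
The final sound of *ibjeg* is /g/, which is a voiced consonant, so the suffix is -tar, giving *ibjegtar*.
*iga*: final sound = /a/, a vowel → -av → *igaav*.
The final sound of *efuvmas* is /s/, which is a voiceless consonant, so the suffix is -ko, giving *efuvmasko*.

ibjegtar, igaav, efuvmasko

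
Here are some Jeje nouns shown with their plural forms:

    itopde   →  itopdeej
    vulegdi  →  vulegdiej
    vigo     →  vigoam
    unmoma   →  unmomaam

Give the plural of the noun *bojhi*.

The suffix is conditioned by the last vowel: -ej when the last vowel of the stem is a front vowel (*itopde*, *vulegdi*); -am when the last vowel of the stem is a back vowel (*vigo*, *unmoma*).
Since the last vowel of *bojhi* is /i/ (a front vowel), it takes -ej, giving *bojhiej*.

bojhiej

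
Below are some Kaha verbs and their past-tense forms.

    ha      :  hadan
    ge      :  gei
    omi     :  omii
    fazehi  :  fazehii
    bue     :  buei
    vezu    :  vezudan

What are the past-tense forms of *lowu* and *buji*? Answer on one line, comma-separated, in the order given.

lowudan, bujii

Looking at the last vowel of each stem: -i when the last vowel of the stem is a front vowel (*ge*, *omi*, *fazehi*, *bue*); -dan when the last vowel of the stem is a back vowel (*ha*, *vezu*).
The last vowel of *lowu* is /u/, which is a back vowel, so the suffix is -dan, giving *lowudan*.
Since the last vowel of *buji* is /i/ (a front vowel), it takes -i, giving *bujii*.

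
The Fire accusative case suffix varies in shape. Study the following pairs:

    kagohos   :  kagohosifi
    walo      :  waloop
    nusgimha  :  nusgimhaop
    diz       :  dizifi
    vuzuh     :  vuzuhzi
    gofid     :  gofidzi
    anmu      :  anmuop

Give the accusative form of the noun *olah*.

olahzi

The suffix is conditioned by the final sound: -ifi when the stem ends in a sibilant (*kagohos*, *diz*); -zi when the stem ends in a non-sibilant consonant (*vuzuh*, *gofid*); -op when the stem ends in a vowel (*walo*, *nusgimha*, *anmu*).
The final sound of *olah* is /h/, which is a non-sibilant consonant, so the suffix is -zi, giving *olahzi*.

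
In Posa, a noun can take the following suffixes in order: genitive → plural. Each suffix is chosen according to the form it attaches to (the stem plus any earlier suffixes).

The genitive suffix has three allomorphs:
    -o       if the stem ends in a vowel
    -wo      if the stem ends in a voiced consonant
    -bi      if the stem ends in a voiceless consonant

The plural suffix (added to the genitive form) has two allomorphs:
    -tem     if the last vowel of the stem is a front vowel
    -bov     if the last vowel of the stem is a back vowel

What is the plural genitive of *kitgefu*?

Since the final sound of *kitgefu* is /u/ (a vowel), it takes -o, giving *kitgefuo*.
The genitive form *kitgefuo*: last vowel = /o/, a back vowel → -bov → *kitgefuobov*.

kitgefuobov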